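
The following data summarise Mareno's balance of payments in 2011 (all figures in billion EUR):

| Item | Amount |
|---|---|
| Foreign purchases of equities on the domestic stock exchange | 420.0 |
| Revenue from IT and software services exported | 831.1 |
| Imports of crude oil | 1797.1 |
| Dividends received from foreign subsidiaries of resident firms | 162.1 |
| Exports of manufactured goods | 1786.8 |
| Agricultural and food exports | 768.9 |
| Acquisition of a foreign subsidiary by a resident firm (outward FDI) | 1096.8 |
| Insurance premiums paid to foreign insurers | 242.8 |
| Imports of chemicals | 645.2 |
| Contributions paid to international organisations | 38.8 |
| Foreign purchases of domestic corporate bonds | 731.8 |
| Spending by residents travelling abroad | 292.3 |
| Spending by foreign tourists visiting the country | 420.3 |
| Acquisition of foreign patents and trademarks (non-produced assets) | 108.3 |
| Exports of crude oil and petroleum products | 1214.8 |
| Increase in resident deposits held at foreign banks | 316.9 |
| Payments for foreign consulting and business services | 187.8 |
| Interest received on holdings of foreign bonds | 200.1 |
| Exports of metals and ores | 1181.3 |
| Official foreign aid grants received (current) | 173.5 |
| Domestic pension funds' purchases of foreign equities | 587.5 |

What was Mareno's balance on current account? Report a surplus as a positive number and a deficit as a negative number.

3534.9

Goods: 1181.3 + 1786.8 + 1214.8 - 645.2 - 1797.1 + 768.9 = 2509.5
Services: -292.3 - 187.8 + 831.1 - 242.8 + 420.3 = 528.5
Primary income: 162.1 + 200.1 = 362.2
Secondary income: -38.8 + 173.5 = 134.7
Current account = 2509.5 + 528.5 + 362.2 + 134.7 = 3534.9
(Excluded from the current account — financial account: foreign purchases of equities on the domestic stock exchange 420.0, acquisition of a foreign subsidiary by a resident firm (outward FDI) 1096.8, foreign purchases of domestic corporate bonds 731.8, increase in resident deposits held at foreign banks 316.9, domestic pension funds' purchases of foreign equities 587.5; capital account: acquisition of foreign patents and trademarks (non-produced assets) 108.3.)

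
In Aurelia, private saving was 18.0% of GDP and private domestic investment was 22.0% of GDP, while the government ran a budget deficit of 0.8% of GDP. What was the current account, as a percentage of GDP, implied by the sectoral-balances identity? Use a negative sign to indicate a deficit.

-4.8

By the sectoral-balances identity, CA = (S_private - I) + (T - G).
Private balance = 18.0 - 22.0 = -4.0
Government balance (T - G) = -0.8
CA = -4.0 + (-0.8) = -4.8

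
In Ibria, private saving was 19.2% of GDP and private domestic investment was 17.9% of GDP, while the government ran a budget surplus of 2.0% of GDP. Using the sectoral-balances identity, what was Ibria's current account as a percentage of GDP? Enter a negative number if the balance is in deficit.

3.3

By the sectoral-balances identity, CA = (S_private - I) + (T - G).
Private balance = 19.2 - 17.9 = 1.3
Government balance (T - G) = 2.0
CA = 1.3 + 2.0 = 3.3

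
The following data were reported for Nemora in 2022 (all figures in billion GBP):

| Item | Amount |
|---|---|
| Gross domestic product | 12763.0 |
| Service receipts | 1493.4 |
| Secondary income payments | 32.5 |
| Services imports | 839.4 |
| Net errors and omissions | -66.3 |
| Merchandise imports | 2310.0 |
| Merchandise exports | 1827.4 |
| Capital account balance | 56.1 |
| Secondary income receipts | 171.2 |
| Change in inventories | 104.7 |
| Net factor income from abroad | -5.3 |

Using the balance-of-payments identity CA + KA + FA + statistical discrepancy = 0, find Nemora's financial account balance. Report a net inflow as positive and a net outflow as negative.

Goods balance = 1827.4 - 2310.0 = -482.6
Services balance = 1493.4 - 839.4 = 654.0
Trade balance (goods + services) = -482.6 + 654.0 = 171.4
Net primary income = -5.3
Net secondary income = 171.2 - 32.5 = 138.7
Current account = 171.4 + (-5.3) + 138.7 = 304.8
Financial account = -(304.8 + 56.1 + (-66.3)) = -294.6

-294.6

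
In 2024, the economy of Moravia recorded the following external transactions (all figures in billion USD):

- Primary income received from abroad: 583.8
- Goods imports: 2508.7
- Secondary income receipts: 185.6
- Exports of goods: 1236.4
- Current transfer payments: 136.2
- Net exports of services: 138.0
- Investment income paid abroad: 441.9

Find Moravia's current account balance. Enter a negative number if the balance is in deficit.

Goods balance = 1236.4 - 2508.7 = -1272.3
Services balance = 138.0
Trade balance (goods + services) = -1272.3 + 138.0 = -1134.3
Net primary income = 583.8 - 441.9 = 141.9
Net secondary income = 185.6 - 136.2 = 49.4
Current account = -1134.3 + 141.9 + 49.4 = -943.0

-943.0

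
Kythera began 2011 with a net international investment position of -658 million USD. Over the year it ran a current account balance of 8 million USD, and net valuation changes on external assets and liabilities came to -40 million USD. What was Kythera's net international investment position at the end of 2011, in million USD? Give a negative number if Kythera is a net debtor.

-690

Change in NIIP = current account + net valuation change = 8 + (-40) = -32
End-of-year NIIP = -658 + (-32) = -690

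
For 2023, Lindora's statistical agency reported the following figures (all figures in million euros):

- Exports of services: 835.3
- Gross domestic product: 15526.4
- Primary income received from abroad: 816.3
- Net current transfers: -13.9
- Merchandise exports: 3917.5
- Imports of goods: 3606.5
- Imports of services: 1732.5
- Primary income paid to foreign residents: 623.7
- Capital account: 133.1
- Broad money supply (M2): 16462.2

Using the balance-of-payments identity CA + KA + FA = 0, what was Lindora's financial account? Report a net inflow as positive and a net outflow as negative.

Goods balance = 3917.5 - 3606.5 = 311.0
Services balance = 835.3 - 1732.5 = -897.2
Trade balance (goods + services) = 311.0 + (-897.2) = -586.2
Net primary income = 816.3 - 623.7 = 192.6
Net secondary income = -13.9
Current account = -586.2 + 192.6 + (-13.9) = -407.5
Financial account = -(-407.5 + 133.1) = 274.4

274.4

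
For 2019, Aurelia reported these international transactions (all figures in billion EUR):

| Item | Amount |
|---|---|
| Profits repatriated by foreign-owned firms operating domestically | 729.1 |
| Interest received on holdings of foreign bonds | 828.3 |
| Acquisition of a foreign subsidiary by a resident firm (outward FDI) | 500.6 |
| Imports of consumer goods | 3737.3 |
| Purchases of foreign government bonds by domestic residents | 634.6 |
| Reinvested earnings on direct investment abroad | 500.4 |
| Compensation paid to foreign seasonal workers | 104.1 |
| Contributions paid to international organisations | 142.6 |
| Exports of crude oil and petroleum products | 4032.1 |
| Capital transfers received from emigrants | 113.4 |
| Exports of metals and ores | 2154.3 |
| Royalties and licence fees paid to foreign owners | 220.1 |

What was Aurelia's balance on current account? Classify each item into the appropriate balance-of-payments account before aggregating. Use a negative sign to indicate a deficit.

2581.9

Goods: 4032.1 - 3737.3 + 2154.3 = 2449.1
Services: -220.1
Primary income: 828.3 - 729.1 + 500.4 - 104.1 = 495.5
Secondary income: -142.6
Current account = 2449.1 + (-220.1) + 495.5 + (-142.6) = 2581.9
(Excluded from the current account — financial account: acquisition of a foreign subsidiary by a resident firm (outward FDI) 500.6, purchases of foreign government bonds by domestic residents 634.6; capital account: capital transfers received from emigrants 113.4.)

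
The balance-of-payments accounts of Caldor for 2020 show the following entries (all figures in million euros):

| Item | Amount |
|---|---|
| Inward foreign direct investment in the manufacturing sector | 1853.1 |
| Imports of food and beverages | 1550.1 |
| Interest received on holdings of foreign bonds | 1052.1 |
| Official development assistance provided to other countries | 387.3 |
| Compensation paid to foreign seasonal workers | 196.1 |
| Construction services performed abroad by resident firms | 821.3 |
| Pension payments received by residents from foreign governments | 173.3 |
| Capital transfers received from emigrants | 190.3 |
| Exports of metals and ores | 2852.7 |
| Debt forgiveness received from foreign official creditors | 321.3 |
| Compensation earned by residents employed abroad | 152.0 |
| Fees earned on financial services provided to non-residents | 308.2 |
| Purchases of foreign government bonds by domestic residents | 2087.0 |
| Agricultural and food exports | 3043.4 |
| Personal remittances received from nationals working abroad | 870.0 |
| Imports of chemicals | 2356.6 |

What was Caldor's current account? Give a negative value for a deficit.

4782.9

Goods: 2852.7 - 2356.6 + 3043.4 - 1550.1 = 1989.4
Services: 821.3 + 308.2 = 1129.5
Primary income: -196.1 + 1052.1 + 152.0 = 1008.0
Secondary income: -387.3 + 870.0 + 173.3 = 656.0
Current account = 1989.4 + 1129.5 + 1008.0 + 656.0 = 4782.9
(Excluded from the current account — financial account: inward foreign direct investment in the manufacturing sector 1853.1, purchases of foreign government bonds by domestic residents 2087.0; capital account: capital transfers received from emigrants 190.3, debt forgiveness received from foreign official creditors 321.3.)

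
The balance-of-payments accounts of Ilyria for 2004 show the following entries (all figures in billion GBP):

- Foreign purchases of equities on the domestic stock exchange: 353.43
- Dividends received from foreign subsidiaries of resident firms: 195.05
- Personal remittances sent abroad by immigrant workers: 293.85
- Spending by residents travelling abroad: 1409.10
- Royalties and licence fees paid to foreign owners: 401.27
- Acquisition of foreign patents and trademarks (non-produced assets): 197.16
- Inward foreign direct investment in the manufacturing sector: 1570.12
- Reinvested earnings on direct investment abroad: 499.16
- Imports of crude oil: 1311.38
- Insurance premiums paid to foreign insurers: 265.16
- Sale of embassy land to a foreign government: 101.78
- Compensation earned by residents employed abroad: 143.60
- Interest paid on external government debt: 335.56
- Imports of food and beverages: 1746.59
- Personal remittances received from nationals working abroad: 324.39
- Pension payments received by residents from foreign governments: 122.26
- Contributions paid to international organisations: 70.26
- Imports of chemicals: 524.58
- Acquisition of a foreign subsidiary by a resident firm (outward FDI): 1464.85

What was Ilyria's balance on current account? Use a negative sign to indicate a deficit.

Goods: -524.58 - 1311.38 - 1746.59 = -3582.55
Services: -401.27 - 1409.10 - 265.16 = -2075.53
Primary income: -335.56 + 143.60 + 195.05 + 499.16 = 502.25
Secondary income: 324.39 - 293.85 - 70.26 + 122.26 = 82.54
Current account = (-3582.55) + (-2075.53) + 502.25 + 82.54 = -5073.29
(Excluded from the current account — financial account: foreign purchases of equities on the domestic stock exchange 353.43, inward foreign direct investment in the manufacturing sector 1570.12, acquisition of a foreign subsidiary by a resident firm (outward FDI) 1464.85; capital account: acquisition of foreign patents and trademarks (non-produced assets) 197.16, sale of embassy land to a foreign government 101.78.)

-5073.29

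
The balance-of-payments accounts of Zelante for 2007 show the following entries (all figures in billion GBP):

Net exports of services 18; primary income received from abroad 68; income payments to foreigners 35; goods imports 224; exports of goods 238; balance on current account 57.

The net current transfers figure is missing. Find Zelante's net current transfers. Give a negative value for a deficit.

-8

Current account = goods balance + services balance + net primary income + net secondary income
Sum of the known components = 65
Net current transfers = CA - (known components) = 57 - 65 = -8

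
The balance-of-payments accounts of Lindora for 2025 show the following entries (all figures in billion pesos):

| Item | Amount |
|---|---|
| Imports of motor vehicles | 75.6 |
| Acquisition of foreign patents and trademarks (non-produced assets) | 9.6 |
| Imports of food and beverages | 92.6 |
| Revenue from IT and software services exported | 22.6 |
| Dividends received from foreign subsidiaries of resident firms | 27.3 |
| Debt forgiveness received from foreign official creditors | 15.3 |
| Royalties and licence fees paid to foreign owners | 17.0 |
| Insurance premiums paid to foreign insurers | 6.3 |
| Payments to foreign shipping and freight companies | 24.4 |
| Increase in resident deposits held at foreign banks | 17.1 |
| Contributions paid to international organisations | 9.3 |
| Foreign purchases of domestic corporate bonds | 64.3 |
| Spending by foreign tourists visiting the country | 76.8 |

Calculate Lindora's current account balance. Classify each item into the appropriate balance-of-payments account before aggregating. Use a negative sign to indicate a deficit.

Goods: -75.6 - 92.6 = -168.2
Services: -17.0 - 6.3 + 76.8 - 24.4 + 22.6 = 51.7
Primary income: 27.3
Secondary income: -9.3
Current account = (-168.2) + 51.7 + 27.3 + (-9.3) = -98.5
(Excluded from the current account — capital account: acquisition of foreign patents and trademarks (non-produced assets) 9.6, debt forgiveness received from foreign official creditors 15.3; financial account: increase in resident deposits held at foreign banks 17.1, foreign purchases of domestic corporate bonds 64.3.)

-98.5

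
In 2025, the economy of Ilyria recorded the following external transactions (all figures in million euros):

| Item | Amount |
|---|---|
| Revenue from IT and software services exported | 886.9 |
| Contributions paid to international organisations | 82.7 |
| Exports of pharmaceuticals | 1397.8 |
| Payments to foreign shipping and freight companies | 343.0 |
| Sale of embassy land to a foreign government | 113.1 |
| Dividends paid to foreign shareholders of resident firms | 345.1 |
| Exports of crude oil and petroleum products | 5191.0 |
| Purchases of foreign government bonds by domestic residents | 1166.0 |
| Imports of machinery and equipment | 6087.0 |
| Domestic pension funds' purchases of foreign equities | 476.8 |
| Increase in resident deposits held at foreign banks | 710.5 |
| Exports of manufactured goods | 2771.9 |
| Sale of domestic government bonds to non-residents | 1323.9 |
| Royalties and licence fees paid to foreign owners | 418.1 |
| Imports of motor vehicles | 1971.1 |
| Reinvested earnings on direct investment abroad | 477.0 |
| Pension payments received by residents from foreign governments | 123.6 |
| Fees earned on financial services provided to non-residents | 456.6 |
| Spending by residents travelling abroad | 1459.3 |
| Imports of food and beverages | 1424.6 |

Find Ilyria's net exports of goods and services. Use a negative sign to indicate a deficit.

-998.9

Goods: -1971.1 - 1424.6 + 1397.8 + 2771.9 + 5191.0 - 6087.0 = -122.0
Services: 886.9 - 343.0 - 418.1 + 456.6 - 1459.3 = -876.9
Trade balance = -122.0 + (-876.9) = -998.9
(Excluded from the trade balance — secondary income: contributions paid to international organisations 82.7, pension payments received by residents from foreign governments 123.6; capital account: sale of embassy land to a foreign government 113.1; primary income: dividends paid to foreign shareholders of resident firms 345.1, reinvested earnings on direct investment abroad 477.0; financial account: purchases of foreign government bonds by domestic residents 1166.0, domestic pension funds' purchases of foreign equities 476.8, increase in resident deposits held at foreign banks 710.5, sale of domestic government bonds to non-residents 1323.9.)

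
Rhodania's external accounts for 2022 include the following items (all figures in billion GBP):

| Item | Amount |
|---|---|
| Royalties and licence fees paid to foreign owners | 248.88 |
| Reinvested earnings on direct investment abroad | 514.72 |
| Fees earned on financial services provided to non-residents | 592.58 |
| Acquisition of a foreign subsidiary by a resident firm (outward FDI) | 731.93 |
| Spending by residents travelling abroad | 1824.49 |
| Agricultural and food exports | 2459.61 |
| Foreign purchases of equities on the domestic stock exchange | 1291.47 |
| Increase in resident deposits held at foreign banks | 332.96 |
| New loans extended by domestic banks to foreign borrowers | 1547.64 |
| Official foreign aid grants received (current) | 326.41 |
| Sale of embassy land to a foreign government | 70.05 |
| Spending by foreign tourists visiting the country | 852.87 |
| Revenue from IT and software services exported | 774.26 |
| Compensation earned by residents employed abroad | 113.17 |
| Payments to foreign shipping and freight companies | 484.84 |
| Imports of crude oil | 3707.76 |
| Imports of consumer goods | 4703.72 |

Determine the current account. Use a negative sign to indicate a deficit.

-5336.07

Goods: -3707.76 + 2459.61 - 4703.72 = -5951.87
Services: 852.87 - 248.88 - 484.84 + 592.58 - 1824.49 + 774.26 = -338.50
Primary income: 514.72 + 113.17 = 627.89
Secondary income: 326.41
Current account = (-5951.87) + (-338.50) + 627.89 + 326.41 = -5336.07
(Excluded from the current account — financial account: acquisition of a foreign subsidiary by a resident firm (outward FDI) 731.93, foreign purchases of equities on the domestic stock exchange 1291.47, increase in resident deposits held at foreign banks 332.96, new loans extended by domestic banks to foreign borrowers 1547.64; capital account: sale of embassy land to a foreign government 70.05.)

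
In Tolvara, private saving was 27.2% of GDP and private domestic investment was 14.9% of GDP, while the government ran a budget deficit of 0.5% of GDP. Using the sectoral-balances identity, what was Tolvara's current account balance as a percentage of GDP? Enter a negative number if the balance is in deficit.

11.8

By the sectoral-balances identity, CA = (S_private - I) + (T - G).
Private balance = 27.2 - 14.9 = 12.3
Government balance (T - G) = -0.5
CA = 12.3 + (-0.5) = 11.8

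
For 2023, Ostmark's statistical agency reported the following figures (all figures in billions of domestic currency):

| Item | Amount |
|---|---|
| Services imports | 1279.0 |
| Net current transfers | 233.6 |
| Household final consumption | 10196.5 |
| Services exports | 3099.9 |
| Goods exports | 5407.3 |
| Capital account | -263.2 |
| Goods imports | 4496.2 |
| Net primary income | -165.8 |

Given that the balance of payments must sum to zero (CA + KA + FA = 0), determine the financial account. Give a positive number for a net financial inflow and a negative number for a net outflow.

-2536.6

Goods balance = 5407.3 - 4496.2 = 911.1
Services balance = 3099.9 - 1279.0 = 1820.9
Trade balance (goods + services) = 911.1 + 1820.9 = 2732.0
Net primary income = -165.8
Net secondary income = 233.6
Current account = 2732.0 + (-165.8) + 233.6 = 2799.8
Financial account = -(2799.8 + (-263.2)) = -2536.6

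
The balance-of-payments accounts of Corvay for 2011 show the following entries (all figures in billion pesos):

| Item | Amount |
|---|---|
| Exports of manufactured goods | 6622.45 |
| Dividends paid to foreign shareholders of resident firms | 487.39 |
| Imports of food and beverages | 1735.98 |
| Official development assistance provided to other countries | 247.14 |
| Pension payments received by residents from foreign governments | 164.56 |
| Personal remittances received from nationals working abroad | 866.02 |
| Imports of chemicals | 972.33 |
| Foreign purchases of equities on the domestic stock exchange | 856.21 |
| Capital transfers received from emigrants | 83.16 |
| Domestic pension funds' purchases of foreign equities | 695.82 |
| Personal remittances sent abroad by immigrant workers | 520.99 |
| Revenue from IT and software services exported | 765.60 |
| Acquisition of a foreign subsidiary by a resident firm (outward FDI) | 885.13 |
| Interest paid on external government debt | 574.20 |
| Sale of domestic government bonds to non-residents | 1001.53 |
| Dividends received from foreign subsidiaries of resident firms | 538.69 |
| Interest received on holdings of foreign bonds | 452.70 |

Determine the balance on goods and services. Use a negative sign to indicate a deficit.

Goods: -972.33 - 1735.98 + 6622.45 = 3914.14
Services: 765.60
Trade balance = 3914.14 + 765.60 = 4679.74
(Excluded from the trade balance — primary income: dividends paid to foreign shareholders of resident firms 487.39, interest paid on external government debt 574.20, dividends received from foreign subsidiaries of resident firms 538.69, interest received on holdings of foreign bonds 452.70; secondary income: official development assistance provided to other countries 247.14, pension payments received by residents from foreign governments 164.56, personal remittances received from nationals working abroad 866.02, personal remittances sent abroad by immigrant workers 520.99; financial account: foreign purchases of equities on the domestic stock exchange 856.21, domestic pension funds' purchases of foreign equities 695.82, acquisition of a foreign subsidiary by a resident firm (outward FDI) 885.13, sale of domestic government bonds to non-residents 1001.53; capital account: capital transfers received from emigrants 83.16.)

4679.74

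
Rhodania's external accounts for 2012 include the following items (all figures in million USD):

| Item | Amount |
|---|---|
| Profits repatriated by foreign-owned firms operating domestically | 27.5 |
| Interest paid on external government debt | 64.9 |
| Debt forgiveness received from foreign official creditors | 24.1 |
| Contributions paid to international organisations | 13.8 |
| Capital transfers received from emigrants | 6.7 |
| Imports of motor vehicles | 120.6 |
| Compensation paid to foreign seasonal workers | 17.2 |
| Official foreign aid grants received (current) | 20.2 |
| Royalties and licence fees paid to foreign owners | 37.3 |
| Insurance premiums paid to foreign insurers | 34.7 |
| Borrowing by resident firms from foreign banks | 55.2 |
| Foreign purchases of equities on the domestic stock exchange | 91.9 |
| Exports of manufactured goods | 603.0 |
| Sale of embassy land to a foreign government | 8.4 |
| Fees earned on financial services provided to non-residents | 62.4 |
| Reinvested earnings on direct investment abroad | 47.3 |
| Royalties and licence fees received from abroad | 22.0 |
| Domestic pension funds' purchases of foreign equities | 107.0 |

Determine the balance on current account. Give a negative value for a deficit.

438.9

Goods: 603.0 - 120.6 = 482.4
Services: -34.7 - 37.3 + 62.4 + 22.0 = 12.4
Primary income: -64.9 + 47.3 - 17.2 - 27.5 = -62.3
Secondary income: -13.8 + 20.2 = 6.4
Current account = 482.4 + 12.4 + (-62.3) + 6.4 = 438.9
(Excluded from the current account — capital account: debt forgiveness received from foreign official creditors 24.1, capital transfers received from emigrants 6.7, sale of embassy land to a foreign government 8.4; financial account: borrowing by resident firms from foreign banks 55.2, foreign purchases of equities on the domestic stock exchange 91.9, domestic pension funds' purchases of foreign equities 107.0.)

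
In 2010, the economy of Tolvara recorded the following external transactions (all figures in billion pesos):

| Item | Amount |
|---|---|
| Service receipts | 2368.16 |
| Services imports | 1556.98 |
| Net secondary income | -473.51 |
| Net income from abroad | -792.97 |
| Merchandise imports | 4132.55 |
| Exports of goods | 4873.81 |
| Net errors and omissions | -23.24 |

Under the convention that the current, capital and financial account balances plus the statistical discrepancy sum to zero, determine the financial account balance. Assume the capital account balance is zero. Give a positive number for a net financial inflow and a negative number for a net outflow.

Goods balance = 4873.81 - 4132.55 = 741.26
Services balance = 2368.16 - 1556.98 = 811.18
Trade balance (goods + services) = 741.26 + 811.18 = 1552.44
Net primary income = -792.97
Net secondary income = -473.51
Current account = 1552.44 + (-792.97) + (-473.51) = 285.96
Financial account = -(285.96 + (-23.24)) = -262.72

-262.72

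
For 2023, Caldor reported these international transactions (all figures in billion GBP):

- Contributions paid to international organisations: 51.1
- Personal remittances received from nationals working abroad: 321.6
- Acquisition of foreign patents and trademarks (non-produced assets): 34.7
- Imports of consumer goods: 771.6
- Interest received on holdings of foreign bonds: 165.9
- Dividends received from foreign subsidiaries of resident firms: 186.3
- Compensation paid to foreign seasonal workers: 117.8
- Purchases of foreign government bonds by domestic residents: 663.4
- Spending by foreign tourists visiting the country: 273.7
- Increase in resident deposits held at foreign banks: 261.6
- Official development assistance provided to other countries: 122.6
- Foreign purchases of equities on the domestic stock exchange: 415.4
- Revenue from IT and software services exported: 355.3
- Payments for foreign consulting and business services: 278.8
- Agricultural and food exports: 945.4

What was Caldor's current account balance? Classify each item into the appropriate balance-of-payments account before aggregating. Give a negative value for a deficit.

906.3

Goods: 945.4 - 771.6 = 173.8
Services: 273.7 - 278.8 + 355.3 = 350.2
Primary income: 165.9 - 117.8 + 186.3 = 234.4
Secondary income: -122.6 + 321.6 - 51.1 = 147.9
Current account = 173.8 + 350.2 + 234.4 + 147.9 = 906.3
(Excluded from the current account — capital account: acquisition of foreign patents and trademarks (non-produced assets) 34.7; financial account: purchases of foreign government bonds by domestic residents 663.4, increase in resident deposits held at foreign banks 261.6, foreign purchases of equities on the domestic stock exchange 415.4.)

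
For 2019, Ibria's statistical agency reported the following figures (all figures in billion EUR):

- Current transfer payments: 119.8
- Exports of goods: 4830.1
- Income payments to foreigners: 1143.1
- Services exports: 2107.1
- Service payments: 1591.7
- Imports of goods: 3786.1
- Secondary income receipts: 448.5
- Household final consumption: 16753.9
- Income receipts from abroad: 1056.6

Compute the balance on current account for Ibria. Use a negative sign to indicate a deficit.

Goods balance = 4830.1 - 3786.1 = 1044.0
Services balance = 2107.1 - 1591.7 = 515.4
Trade balance (goods + services) = 1044.0 + 515.4 = 1559.4
Net primary income = 1056.6 - 1143.1 = -86.5
Net secondary income = 448.5 - 119.8 = 328.7
Current account = 1559.4 + (-86.5) + 328.7 = 1801.6

1801.6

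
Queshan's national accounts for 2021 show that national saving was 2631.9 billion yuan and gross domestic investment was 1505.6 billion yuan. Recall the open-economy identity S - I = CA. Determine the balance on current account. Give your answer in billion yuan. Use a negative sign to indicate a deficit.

1126.3

CA = S - I = 2631.9 - 1505.6 = 1126.3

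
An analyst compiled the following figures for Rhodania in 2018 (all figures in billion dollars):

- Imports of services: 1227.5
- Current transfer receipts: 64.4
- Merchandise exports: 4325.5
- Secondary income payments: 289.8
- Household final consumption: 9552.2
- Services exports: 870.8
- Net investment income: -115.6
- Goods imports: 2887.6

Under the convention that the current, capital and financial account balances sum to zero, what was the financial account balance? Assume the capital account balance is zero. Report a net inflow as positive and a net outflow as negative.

Goods balance = 4325.5 - 2887.6 = 1437.9
Services balance = 870.8 - 1227.5 = -356.7
Trade balance (goods + services) = 1437.9 + (-356.7) = 1081.2
Net primary income = -115.6
Net secondary income = 64.4 - 289.8 = -225.4
Current account = 1081.2 + (-115.6) + (-225.4) = 740.2
Financial account = -(740.2) = -740.2

-740.2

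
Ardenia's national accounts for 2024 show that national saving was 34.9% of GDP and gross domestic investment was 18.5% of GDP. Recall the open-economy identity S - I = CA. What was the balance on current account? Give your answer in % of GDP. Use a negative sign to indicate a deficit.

16.4

CA = S - I = 34.9 - 18.5 = 16.4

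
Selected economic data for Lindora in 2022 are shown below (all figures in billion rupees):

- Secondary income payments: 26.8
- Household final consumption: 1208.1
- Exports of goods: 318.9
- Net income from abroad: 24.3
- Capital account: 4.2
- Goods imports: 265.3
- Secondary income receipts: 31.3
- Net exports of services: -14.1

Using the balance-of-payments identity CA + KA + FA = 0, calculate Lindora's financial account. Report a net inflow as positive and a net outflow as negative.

Goods balance = 318.9 - 265.3 = 53.6
Services balance = -14.1
Trade balance (goods + services) = 53.6 + (-14.1) = 39.5
Net primary income = 24.3
Net secondary income = 31.3 - 26.8 = 4.5
Current account = 39.5 + 24.3 + 4.5 = 68.3
Financial account = -(68.3 + 4.2) = -72.5

-72.5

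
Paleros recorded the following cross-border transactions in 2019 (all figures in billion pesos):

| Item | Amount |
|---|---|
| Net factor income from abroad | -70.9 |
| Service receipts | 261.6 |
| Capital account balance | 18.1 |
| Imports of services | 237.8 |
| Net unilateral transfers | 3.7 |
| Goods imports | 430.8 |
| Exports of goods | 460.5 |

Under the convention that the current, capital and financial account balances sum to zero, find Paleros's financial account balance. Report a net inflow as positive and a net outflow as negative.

-4.4

Goods balance = 460.5 - 430.8 = 29.7
Services balance = 261.6 - 237.8 = 23.8
Trade balance (goods + services) = 29.7 + 23.8 = 53.5
Net primary income = -70.9
Net secondary income = 3.7
Current account = 53.5 + (-70.9) + 3.7 = -13.7
Financial account = -(-13.7 + 18.1) = -4.4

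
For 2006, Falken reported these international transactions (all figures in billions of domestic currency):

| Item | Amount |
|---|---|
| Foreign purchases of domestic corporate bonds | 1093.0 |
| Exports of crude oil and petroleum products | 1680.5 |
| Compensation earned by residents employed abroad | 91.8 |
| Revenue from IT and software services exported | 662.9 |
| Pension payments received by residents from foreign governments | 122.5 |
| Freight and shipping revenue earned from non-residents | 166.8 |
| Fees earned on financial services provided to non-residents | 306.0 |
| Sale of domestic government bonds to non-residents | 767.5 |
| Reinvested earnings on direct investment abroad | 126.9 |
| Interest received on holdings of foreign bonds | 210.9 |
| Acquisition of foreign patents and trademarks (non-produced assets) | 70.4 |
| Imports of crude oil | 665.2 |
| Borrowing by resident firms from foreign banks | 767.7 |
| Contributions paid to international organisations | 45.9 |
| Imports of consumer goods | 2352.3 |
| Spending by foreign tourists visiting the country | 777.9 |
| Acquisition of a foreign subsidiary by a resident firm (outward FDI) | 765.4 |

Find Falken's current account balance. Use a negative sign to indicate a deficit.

1082.8

Goods: -2352.3 + 1680.5 - 665.2 = -1337.0
Services: 166.8 + 662.9 + 306.0 + 777.9 = 1913.6
Primary income: 210.9 + 91.8 + 126.9 = 429.6
Secondary income: -45.9 + 122.5 = 76.6
Current account = (-1337.0) + 1913.6 + 429.6 + 76.6 = 1082.8
(Excluded from the current account — financial account: foreign purchases of domestic corporate bonds 1093.0, sale of domestic government bonds to non-residents 767.5, borrowing by resident firms from foreign banks 767.7, acquisition of a foreign subsidiary by a resident firm (outward FDI) 765.4; capital account: acquisition of foreign patents and trademarks (non-produced assets) 70.4.)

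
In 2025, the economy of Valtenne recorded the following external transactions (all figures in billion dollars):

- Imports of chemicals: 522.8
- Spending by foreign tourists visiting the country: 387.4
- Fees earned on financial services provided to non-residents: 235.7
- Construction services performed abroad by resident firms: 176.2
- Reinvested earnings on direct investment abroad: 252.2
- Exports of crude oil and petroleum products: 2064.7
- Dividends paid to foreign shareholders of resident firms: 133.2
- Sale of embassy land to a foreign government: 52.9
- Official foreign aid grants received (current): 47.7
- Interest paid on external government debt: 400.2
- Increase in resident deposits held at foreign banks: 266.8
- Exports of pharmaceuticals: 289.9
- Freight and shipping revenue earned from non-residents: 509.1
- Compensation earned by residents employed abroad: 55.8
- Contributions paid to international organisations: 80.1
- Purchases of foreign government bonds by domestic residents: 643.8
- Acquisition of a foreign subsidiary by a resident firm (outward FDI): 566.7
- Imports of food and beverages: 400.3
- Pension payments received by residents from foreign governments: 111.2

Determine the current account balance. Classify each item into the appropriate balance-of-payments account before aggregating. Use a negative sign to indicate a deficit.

2593.3

Goods: 289.9 + 2064.7 - 400.3 - 522.8 = 1431.5
Services: 387.4 + 235.7 + 176.2 + 509.1 = 1308.4
Primary income: 55.8 + 252.2 - 133.2 - 400.2 = -225.4
Secondary income: 47.7 + 111.2 - 80.1 = 78.8
Current account = 1431.5 + 1308.4 + (-225.4) + 78.8 = 2593.3
(Excluded from the current account — capital account: sale of embassy land to a foreign government 52.9; financial account: increase in resident deposits held at foreign banks 266.8, purchases of foreign government bonds by domestic residents 643.8, acquisition of a foreign subsidiary by a resident firm (outward FDI) 566.7.)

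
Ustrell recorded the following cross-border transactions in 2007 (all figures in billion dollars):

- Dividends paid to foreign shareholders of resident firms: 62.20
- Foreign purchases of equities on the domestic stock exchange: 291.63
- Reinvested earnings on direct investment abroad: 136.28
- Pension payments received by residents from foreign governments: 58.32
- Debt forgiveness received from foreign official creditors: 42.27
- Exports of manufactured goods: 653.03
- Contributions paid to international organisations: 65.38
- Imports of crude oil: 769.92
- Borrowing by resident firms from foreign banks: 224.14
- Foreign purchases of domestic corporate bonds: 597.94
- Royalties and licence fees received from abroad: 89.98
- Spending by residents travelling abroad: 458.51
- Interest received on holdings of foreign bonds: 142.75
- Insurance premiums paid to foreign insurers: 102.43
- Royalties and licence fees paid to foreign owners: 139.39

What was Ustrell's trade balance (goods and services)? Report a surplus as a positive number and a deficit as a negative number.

-727.24

Goods: -769.92 + 653.03 = -116.89
Services: -102.43 + 89.98 - 139.39 - 458.51 = -610.35
Trade balance = -116.89 + (-610.35) = -727.24
(Excluded from the trade balance — primary income: dividends paid to foreign shareholders of resident firms 62.20, reinvested earnings on direct investment abroad 136.28, interest received on holdings of foreign bonds 142.75; financial account: foreign purchases of equities on the domestic stock exchange 291.63, borrowing by resident firms from foreign banks 224.14, foreign purchases of domestic corporate bonds 597.94; secondary income: pension payments received by residents from foreign governments 58.32, contributions paid to international organisations 65.38; capital account: debt forgiveness received from foreign official creditors 42.27.)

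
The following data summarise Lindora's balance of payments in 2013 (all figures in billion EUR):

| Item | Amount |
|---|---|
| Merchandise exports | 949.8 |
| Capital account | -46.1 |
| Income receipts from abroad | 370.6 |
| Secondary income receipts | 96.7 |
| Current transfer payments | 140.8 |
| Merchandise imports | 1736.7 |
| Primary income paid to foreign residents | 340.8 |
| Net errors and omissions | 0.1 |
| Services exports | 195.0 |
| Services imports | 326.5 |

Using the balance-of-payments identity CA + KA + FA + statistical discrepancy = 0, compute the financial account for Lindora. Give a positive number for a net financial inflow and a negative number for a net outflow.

978.7

Goods balance = 949.8 - 1736.7 = -786.9
Services balance = 195.0 - 326.5 = -131.5
Trade balance (goods + services) = -786.9 + (-131.5) = -918.4
Net primary income = 370.6 - 340.8 = 29.8
Net secondary income = 96.7 - 140.8 = -44.1
Current account = -918.4 + 29.8 + (-44.1) = -932.7
Financial account = -(-932.7 + (-46.1) + 0.1) = 978.7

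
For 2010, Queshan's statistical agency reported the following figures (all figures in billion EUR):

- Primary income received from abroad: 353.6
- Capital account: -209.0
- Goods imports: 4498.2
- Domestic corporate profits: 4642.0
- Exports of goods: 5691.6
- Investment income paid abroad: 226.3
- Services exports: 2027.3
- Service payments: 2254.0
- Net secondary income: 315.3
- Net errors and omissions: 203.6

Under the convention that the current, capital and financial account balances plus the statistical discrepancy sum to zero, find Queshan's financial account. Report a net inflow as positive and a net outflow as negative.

Goods balance = 5691.6 - 4498.2 = 1193.4
Services balance = 2027.3 - 2254.0 = -226.7
Trade balance (goods + services) = 1193.4 + (-226.7) = 966.7
Net primary income = 353.6 - 226.3 = 127.3
Net secondary income = 315.3
Current account = 966.7 + 127.3 + 315.3 = 1409.3
Financial account = -(1409.3 + (-209.0) + 203.6) = -1403.9

-1403.9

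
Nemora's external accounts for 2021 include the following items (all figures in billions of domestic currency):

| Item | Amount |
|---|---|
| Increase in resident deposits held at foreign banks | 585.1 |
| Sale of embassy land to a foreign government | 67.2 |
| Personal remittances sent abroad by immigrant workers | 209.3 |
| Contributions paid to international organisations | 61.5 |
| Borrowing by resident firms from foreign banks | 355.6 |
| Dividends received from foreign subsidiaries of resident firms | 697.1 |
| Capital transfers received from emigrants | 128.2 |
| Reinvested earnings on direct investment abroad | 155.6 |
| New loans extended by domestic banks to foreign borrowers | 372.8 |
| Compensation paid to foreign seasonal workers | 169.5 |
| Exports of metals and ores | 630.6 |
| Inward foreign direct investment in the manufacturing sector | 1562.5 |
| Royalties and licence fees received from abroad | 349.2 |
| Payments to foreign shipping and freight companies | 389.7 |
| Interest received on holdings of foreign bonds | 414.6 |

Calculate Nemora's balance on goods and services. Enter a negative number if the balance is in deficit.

590.1

Goods: 630.6
Services: 349.2 - 389.7 = -40.5
Trade balance = 630.6 + (-40.5) = 590.1
(Excluded from the trade balance — financial account: increase in resident deposits held at foreign banks 585.1, borrowing by resident firms from foreign banks 355.6, new loans extended by domestic banks to foreign borrowers 372.8, inward foreign direct investment in the manufacturing sector 1562.5; capital account: sale of embassy land to a foreign government 67.2, capital transfers received from emigrants 128.2; secondary income: personal remittances sent abroad by immigrant workers 209.3, contributions paid to international organisations 61.5; primary income: dividends received from foreign subsidiaries of resident firms 697.1, reinvested earnings on direct investment abroad 155.6, compensation paid to foreign seasonal workers 169.5, interest received on holdings of foreign bonds 414.6.)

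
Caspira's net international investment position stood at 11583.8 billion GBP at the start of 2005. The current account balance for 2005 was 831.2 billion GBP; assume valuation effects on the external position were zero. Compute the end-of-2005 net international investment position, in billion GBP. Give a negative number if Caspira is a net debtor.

12415.0

With no valuation effects, change in NIIP = current account = 831.2
End-of-year NIIP = 11583.8 + 831.2 = 12415.0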